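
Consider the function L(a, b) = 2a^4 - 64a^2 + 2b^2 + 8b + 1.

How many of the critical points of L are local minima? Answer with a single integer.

L separates as a function of a plus a function of b, so ∇L=0 decouples.
∂L/∂a = 8a(a - 4)(a + 4) = 0 at a ∈ {-4, 0, 4}; ∂L/∂b = 4(b + 2) = 0 at b ∈ {-2}.
The Hessian is diagonal: diag(L_aa, L_bb). Second derivatives: L_aa(-4)=256, L_aa(0)=-128, L_aa(4)=256; L_bb(-2)=4.
Local minima occur where both diagonal entries positive: (-4, -2), (4, -2). Count: 2.

2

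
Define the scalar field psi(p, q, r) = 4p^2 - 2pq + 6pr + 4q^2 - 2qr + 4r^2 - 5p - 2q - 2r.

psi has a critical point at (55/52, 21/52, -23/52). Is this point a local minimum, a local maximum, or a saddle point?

The Hessian is constant: H = [[8, -2, 6], [-2, 8, -2], [6, -2, 8]].
Leading principal minors: Δ₁ = 8, Δ₂ = 60, Δ₃ = 208.
All leading minors are positive, so H is positive definite: a local minimum.

local minimum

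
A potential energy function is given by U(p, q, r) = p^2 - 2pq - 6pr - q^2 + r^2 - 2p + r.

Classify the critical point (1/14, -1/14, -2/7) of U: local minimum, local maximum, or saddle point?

saddle point

The Hessian is constant: H = [[2, -2, -6], [-2, -2, 0], [-6, 0, 2]].
Leading principal minors: Δ₁ = 2, Δ₂ = -8, Δ₃ = 56.
The minors fit neither the all-positive nor the alternating-sign pattern, so H is indefinite: a saddle point.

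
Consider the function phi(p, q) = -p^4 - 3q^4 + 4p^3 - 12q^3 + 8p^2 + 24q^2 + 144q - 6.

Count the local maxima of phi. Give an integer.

phi separates as a function of p plus a function of q, so ∇phi=0 decouples.
∂phi/∂p = -4p(p - 4)(p + 1) = 0 at p ∈ {-1, 0, 4}; ∂phi/∂q = -12(q - 2)(q + 2)(q + 3) = 0 at q ∈ {-3, -2, 2}.
The Hessian is diagonal: diag(phi_pp, phi_qq). Second derivatives: phi_pp(-1)=-20, phi_pp(0)=16, phi_pp(4)=-80; phi_qq(-3)=-60, phi_qq(-2)=48, phi_qq(2)=-240.
Local maxima occur where both diagonal entries negative: (-1, -3), (-1, 2), (4, -3), (4, 2). Count: 4.

4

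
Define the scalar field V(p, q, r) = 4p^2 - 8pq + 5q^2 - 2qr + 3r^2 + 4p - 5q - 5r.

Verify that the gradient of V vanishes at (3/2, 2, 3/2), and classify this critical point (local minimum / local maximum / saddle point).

local minimum

∇V = (8p - 8q + 4, -8p + 10q - 2r - 5, -2q + 6r - 5); substituting (3/2, 2, 3/2) gives ∇V = (0, 0, 0), so (3/2, 2, 3/2) is indeed a critical point.
The Hessian is constant: H = [[8, -8, 0], [-8, 10, -2], [0, -2, 6]].
Leading principal minors: Δ₁ = 8, Δ₂ = 16, Δ₃ = 64.
All leading minors are positive, so H is positive definite: a local minimum.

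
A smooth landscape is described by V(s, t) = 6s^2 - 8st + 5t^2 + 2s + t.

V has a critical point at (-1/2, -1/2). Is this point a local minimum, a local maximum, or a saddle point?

The Hessian of V is constant: H = [[12, -8], [-8, 10]].
det(H) = 12·10 − (-8)² = 56.
det(H) > 0 and tr(H) = 22 > 0, so H is positive definite and the point is a local minimum.

local minimum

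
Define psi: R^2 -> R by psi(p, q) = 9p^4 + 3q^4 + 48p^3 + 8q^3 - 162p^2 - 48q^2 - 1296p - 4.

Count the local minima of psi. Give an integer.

psi separates as a function of p plus a function of q, so ∇psi=0 decouples.
∂psi/∂p = 36(p - 3)(p + 3)(p + 4) = 0 at p ∈ {-4, -3, 3}; ∂psi/∂q = 12q(q - 2)(q + 4) = 0 at q ∈ {-4, 0, 2}.
The Hessian is diagonal: diag(psi_pp, psi_qq). Second derivatives: psi_pp(-4)=252, psi_pp(-3)=-216, psi_pp(3)=1512; psi_qq(-4)=288, psi_qq(0)=-96, psi_qq(2)=144.
Local minima occur where both diagonal entries positive: (-4, -4), (-4, 2), (3, -4), (3, 2). Count: 4.

4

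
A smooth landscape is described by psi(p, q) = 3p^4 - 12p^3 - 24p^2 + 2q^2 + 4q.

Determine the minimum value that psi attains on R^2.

psi(p,q) separates as A(p) + B(q), so its minimum is min A + min B.
A'(p) = 12p(p - 4)(p + 1) vanishes at p ∈ {-1, 0, 4}; B'(q) = 4q + 4 vanishes at q ∈ {-1}.
Local minima of A (where A''>0): A(-1)=-9, A(4)=-384. Local minima of B: B(-1)=-2.
So the global minimum of psi is A(4) + B(-1) = -384 − 2 = -386, attained at (4, -1).

-386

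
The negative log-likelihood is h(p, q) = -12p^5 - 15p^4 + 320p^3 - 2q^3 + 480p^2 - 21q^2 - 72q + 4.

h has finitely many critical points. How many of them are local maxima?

2

h separates as a function of p plus a function of q, so ∇h=0 decouples.
∂h/∂p = -60p(p - 4)(p + 1)(p + 4) = 0 at p ∈ {-4, -1, 0, 4}; ∂h/∂q = -6(q + 3)(q + 4) = 0 at q ∈ {-4, -3}.
The Hessian is diagonal: diag(h_pp, h_qq). Second derivatives: h_pp(-4)=5760, h_pp(-1)=-900, h_pp(0)=960, h_pp(4)=-9600; h_qq(-4)=6, h_qq(-3)=-6.
Local maxima occur where both diagonal entries negative: (-1, -3), (4, -3). Count: 2.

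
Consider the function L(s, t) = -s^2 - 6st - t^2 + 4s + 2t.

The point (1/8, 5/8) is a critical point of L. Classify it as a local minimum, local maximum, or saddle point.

The Hessian of L is constant: H = [[-2, -6], [-6, -2]].
det(H) = (-2)·(-2) − (-6)² = -32.
Since det(H) < 0, H is indefinite and the critical point is a saddle point.

saddle point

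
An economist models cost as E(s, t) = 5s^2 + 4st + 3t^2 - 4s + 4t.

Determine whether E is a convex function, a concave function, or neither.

E is quadratic, so its Hessian is the constant matrix H = [[10, 4], [4, 6]].
det(H) = 44, tr(H) = 16.
det(H) > 0 and tr(H) > 0, so H is positive definite everywhere: convex.

convex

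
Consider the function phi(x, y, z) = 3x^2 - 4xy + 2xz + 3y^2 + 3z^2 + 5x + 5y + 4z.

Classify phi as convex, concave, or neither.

phi is quadratic, so its Hessian is the constant matrix H = [[6, -4, 2], [-4, 6, 0], [2, 0, 6]].
Leading principal minors: 6, 20, 96.
All positive ⇒ H ≻ 0 ⇒ convex.

convex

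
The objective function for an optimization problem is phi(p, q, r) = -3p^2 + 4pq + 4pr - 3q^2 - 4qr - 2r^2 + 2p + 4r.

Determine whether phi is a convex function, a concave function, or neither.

phi is quadratic, so its Hessian is the constant matrix H = [[-6, 4, 4], [4, -6, -4], [4, -4, -4]].
Leading principal minors: -6, 20, -16.
Signs alternate −, +, − ⇒ H ≺ 0 ⇒ concave.

concave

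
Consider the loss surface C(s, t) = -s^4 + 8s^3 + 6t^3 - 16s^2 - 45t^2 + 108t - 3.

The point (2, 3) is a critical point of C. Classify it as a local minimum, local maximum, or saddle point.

The mixed partial ∂²C/∂s∂t is 0, so the Hessian at any point is diag(C_ss, C_tt) = diag(4(-3s^2 + 12s - 8), 18(2t - 5)).
At (2, 3): H = diag(16, 18).
Both eigenvalues are positive, so H is positive definite: a local minimum.

local minimum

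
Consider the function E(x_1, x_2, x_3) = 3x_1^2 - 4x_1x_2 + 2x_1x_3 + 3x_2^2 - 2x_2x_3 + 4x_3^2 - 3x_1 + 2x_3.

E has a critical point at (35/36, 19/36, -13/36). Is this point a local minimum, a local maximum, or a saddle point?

local minimum

The Hessian is constant: H = [[6, -4, 2], [-4, 6, -2], [2, -2, 8]].
Leading principal minors: Δ₁ = 6, Δ₂ = 20, Δ₃ = 144.
All leading minors are positive, so H is positive definite: a local minimum.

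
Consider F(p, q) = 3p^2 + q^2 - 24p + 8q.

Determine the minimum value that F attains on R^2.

-64

F(p,q) separates as A(p) + B(q), so its minimum is min A + min B.
A'(p) = 6p - 24 vanishes at p ∈ {4}; B'(q) = 2q + 8 vanishes at q ∈ {-4}.
Local minima of A (where A''>0): A(4)=-48. Local minima of B: B(-4)=-16.
So the global minimum of F is A(4) + B(-4) = -48 − 16 = -64, attained at (4, -4).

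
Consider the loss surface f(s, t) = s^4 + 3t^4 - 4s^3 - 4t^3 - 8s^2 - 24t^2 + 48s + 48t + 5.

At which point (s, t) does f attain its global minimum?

(-2, -2)

f(s,t) separates as P(s) + Q(t) + 5, so its minimum is min P + min Q + 5.
P'(s) = 4(s - 3)(s - 2)(s + 2) vanishes at s ∈ {-2, 2, 3}; Q'(t) = 12(t - 2)(t - 1)(t + 2) vanishes at t ∈ {-2, 1, 2}.
Local minima of P (where P''>0): P(-2)=-80, P(3)=45. Local minima of Q: Q(-2)=-112, Q(2)=16.
So the global minimum of f is P(-2) + Q(-2) + 5 = -80 − 112 + 5 = -187, attained at (-2, -2).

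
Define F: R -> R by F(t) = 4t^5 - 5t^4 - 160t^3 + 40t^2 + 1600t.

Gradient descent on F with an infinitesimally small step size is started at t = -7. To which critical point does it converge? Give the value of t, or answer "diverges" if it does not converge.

F'(t) = 20(t - 5)(t - 2)(t + 2)(t + 4), so F'(-7) = 32400.
Gradient descent moves in the -F' direction, i.e. t is decreasing.
There is no critical point below t=-7, and F' keeps the same sign, so the iterate runs off to −∞.

diverges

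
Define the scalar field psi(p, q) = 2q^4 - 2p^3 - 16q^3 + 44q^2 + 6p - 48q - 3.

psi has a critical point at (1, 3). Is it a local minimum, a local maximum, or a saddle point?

saddle point

The mixed partial ∂²psi/∂p∂q is 0, so the Hessian at any point is diag(psi_pp, psi_qq) = diag(-12p, 8(3q^2 - 12q + 11)).
At (1, 3): H = diag(-12, 16).
The eigenvalues have opposite signs, so H is indefinite: a saddle point.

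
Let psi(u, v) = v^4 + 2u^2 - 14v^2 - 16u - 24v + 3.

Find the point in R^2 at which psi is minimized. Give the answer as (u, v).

(4, 3)

psi(u,v) separates as P(u) + Q(v) + 3, so its minimum is min P + min Q + 3.
P'(u) = 4u - 16 vanishes at u ∈ {4}; Q'(v) = 4(v - 3)(v + 1)(v + 2) vanishes at v ∈ {-2, -1, 3}.
Local minima of P (where P''>0): P(4)=-32. Local minima of Q: Q(-2)=8, Q(3)=-117.
So the global minimum of psi is P(4) + Q(3) + 3 = -32 − 117 + 3 = -146, attained at (4, 3).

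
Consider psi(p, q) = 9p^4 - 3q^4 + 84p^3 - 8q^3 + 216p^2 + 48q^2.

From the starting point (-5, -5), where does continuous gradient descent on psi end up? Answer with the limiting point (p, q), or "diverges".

psi is separable, so gradient descent decouples: p follows -∂psi/∂p, q follows -∂psi/∂q.
∂psi/∂p = 36p(p + 3)(p + 4); at p=-5 this is -360, so p increases.
∂psi/∂q = -12q(q - 2)(q + 4); at q=-5 this is 420, so q decreases.
The q-coordinate has no critical point in that direction and runs off to infinity.

diverges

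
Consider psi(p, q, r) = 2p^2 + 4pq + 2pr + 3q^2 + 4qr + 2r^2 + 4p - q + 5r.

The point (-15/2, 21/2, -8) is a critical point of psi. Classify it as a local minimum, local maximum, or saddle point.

The Hessian is constant: H = [[4, 4, 2], [4, 6, 4], [2, 4, 4]].
Leading principal minors: Δ₁ = 4, Δ₂ = 8, Δ₃ = 8.
All leading minors are positive, so H is positive definite: a local minimum.

local minimum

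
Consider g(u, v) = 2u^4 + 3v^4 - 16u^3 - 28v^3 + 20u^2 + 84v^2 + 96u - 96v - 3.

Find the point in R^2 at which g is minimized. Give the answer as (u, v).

(-1, 4)

g(u,v) separates as P(u) + Q(v) − 3, so its minimum is min P + min Q − 3.
P'(u) = 8(u - 4)(u - 3)(u + 1) vanishes at u ∈ {-1, 3, 4}; Q'(v) = 12(v - 4)(v - 2)(v - 1) vanishes at v ∈ {1, 2, 4}.
Local minima of P (where P''>0): P(-1)=-58, P(4)=192. Local minima of Q: Q(1)=-37, Q(4)=-64.
So the global minimum of g is P(-1) + Q(4) − 3 = -58 − 64 − 3 = -125, attained at (-1, 4).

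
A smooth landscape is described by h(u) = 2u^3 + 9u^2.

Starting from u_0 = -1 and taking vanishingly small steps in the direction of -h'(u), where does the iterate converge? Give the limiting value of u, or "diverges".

0

h'(u) = 6u(u + 3), so h'(-1) = -12.
Gradient descent moves in the -h' direction, i.e. u is increasing.
The nearest critical point in that direction is u = 0, where h'' = 18 > 0 (a local minimum). The iterate converges there.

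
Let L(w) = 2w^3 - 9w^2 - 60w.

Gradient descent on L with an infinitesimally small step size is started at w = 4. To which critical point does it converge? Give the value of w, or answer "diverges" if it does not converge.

5

L'(w) = 6(w - 5)(w + 2), so L'(4) = -36.
Gradient descent moves in the -L' direction, i.e. w is increasing.
The nearest critical point in that direction is w = 5, where L'' = 42 > 0 (a local minimum). The iterate converges there.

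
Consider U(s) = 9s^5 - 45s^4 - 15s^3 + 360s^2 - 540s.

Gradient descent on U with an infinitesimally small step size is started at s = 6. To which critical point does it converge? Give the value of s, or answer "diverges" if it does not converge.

3

U'(s) = 45(s - 3)(s - 2)(s - 1)(s + 2), so U'(6) = 21600.
Gradient descent moves in the -U' direction, i.e. s is decreasing.
The nearest critical point in that direction is s = 3, where U'' = 450 > 0 (a local minimum). The iterate converges there.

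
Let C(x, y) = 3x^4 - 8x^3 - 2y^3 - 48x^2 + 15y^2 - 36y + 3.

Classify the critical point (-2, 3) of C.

saddle point

The mixed partial ∂²C/∂x∂y is 0, so the Hessian at any point is diag(C_xx, C_yy) = diag(12(3x^2 - 4x - 8), 6(-2y + 5)).
At (-2, 3): H = diag(144, -6).
The eigenvalues have opposite signs, so H is indefinite: a saddle point.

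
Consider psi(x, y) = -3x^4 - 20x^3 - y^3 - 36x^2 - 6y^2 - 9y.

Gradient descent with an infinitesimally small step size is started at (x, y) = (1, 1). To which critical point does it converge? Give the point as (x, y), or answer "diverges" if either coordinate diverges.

diverges

psi is separable, so gradient descent decouples: x follows -∂psi/∂x, y follows -∂psi/∂y.
∂psi/∂x = -12x(x + 2)(x + 3); at x=1 this is -144, so x increases.
∂psi/∂y = -3(y + 1)(y + 3); at y=1 this is -24, so y increases.
The x-coordinate has no critical point in that direction and runs off to infinity.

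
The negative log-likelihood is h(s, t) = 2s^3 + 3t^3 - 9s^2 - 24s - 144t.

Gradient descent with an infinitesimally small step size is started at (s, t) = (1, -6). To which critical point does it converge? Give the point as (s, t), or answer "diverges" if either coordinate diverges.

diverges

h is separable, so gradient descent decouples: s follows -∂h/∂s, t follows -∂h/∂t.
∂h/∂s = 6(s - 4)(s + 1); at s=1 this is -36, so s increases.
∂h/∂t = 9(t - 4)(t + 4); at t=-6 this is 180, so t decreases.
The t-coordinate has no critical point in that direction and runs off to infinity.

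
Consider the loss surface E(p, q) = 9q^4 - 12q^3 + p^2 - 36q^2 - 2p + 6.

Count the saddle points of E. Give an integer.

1

E separates as a function of p plus a function of q, so ∇E=0 decouples.
∂E/∂p = 2(p - 1) = 0 at p ∈ {1}; ∂E/∂q = 36q(q - 2)(q + 1) = 0 at q ∈ {-1, 0, 2}.
The Hessian is diagonal: diag(E_pp, E_qq). Second derivatives: E_pp(1)=2; E_qq(-1)=108, E_qq(0)=-72, E_qq(2)=216.
Saddle points occur where the two diagonal entries have opposite signs: (1, 0). Count: 1.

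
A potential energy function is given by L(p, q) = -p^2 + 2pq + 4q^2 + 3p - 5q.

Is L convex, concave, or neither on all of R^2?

L is quadratic, so its Hessian is the constant matrix H = [[-2, 2], [2, 8]].
det(H) = -20, tr(H) = 6.
det(H) < 0, so H is indefinite: neither convex nor concave.

neither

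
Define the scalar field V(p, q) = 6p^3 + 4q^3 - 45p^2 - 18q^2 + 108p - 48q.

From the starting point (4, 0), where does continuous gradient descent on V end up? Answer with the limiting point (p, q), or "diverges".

V is separable, so gradient descent decouples: p follows -∂V/∂p, q follows -∂V/∂q.
∂V/∂p = 18(p - 3)(p - 2); at p=4 this is 36, so p decreases.
∂V/∂q = 12(q - 4)(q + 1); at q=0 this is -48, so q increases.
p converges to its nearest critical value 3 (a local min of the p-part); q converges to 4. The iterate converges to (3, 4).

(3, 4)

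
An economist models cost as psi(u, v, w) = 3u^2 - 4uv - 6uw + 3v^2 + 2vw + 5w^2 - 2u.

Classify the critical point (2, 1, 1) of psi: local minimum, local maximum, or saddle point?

The Hessian is constant: H = [[6, -4, -6], [-4, 6, 2], [-6, 2, 10]].
Leading principal minors: Δ₁ = 6, Δ₂ = 20, Δ₃ = 56.
All leading minors are positive, so H is positive definite: a local minimum.

local minimum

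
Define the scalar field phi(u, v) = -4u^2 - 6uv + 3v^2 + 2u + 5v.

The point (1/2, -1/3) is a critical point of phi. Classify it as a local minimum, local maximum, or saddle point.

saddle point

The Hessian of phi is constant: H = [[-8, -6], [-6, 6]].
det(H) = (-8)·6 − (-6)² = -84.
Since det(H) < 0, H is indefinite and the critical point is a saddle point.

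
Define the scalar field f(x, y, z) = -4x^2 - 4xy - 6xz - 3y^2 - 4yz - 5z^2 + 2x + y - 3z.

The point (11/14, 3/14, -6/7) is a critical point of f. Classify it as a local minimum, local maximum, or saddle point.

local maximum

The Hessian is constant: H = [[-8, -4, -6], [-4, -6, -4], [-6, -4, -10]].
Leading principal minors: Δ₁ = -8, Δ₂ = 32, Δ₃ = -168.
The minors alternate sign starting negative (−, +, −), so H is negative definite: a local maximum.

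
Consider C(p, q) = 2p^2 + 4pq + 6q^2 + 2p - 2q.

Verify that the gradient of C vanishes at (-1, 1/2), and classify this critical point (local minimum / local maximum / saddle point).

local minimum

∇C = (4p + 4q + 2, 4p + 12q - 2); substituting (-1, 1/2) gives ∇C = (0, 0), so (-1, 1/2) is indeed a critical point.
The Hessian of C is constant: H = [[4, 4], [4, 12]].
det(H) = 4·12 − 4² = 32.
det(H) > 0 and tr(H) = 16 > 0, so H is positive definite and the point is a local minimum.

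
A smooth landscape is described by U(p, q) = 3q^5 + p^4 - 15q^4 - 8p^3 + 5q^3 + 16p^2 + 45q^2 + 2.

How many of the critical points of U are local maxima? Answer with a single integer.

2

U separates as a function of p plus a function of q, so ∇U=0 decouples.
∂U/∂p = 4p(p - 4)(p - 2) = 0 at p ∈ {0, 2, 4}; ∂U/∂q = 15q(q - 3)(q - 2)(q + 1) = 0 at q ∈ {-1, 0, 2, 3}.
The Hessian is diagonal: diag(U_pp, U_qq). Second derivatives: U_pp(0)=32, U_pp(2)=-16, U_pp(4)=32; U_qq(-1)=-180, U_qq(0)=90, U_qq(2)=-90, U_qq(3)=180.
Local maxima occur where both diagonal entries negative: (2, -1), (2, 2). Count: 2.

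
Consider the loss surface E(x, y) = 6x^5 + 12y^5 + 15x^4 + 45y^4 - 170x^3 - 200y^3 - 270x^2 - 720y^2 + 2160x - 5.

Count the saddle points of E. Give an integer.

E separates as a function of x plus a function of y, so ∇E=0 decouples.
∂E/∂x = 30(x - 3)(x - 2)(x + 3)(x + 4) = 0 at x ∈ {-4, -3, 2, 3}; ∂E/∂y = 60y(y - 3)(y + 2)(y + 4) = 0 at y ∈ {-4, -2, 0, 3}.
The Hessian is diagonal: diag(E_xx, E_yy). Second derivatives: E_xx(-4)=-1260, E_xx(-3)=900, E_xx(2)=-900, E_xx(3)=1260; E_yy(-4)=-3360, E_yy(-2)=1200, E_yy(0)=-1440, E_yy(3)=6300.
Saddle points occur where the two diagonal entries have opposite signs: (-4, -2), (-4, 3), (-3, -4), (-3, 0), (2, -2), (2, 3), (3, -4), (3, 0). Count: 8.

8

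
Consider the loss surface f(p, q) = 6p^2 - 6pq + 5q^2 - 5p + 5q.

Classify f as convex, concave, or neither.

convex

f is quadratic, so its Hessian is the constant matrix H = [[12, -6], [-6, 10]].
det(H) = 84, tr(H) = 22.
det(H) > 0 and tr(H) > 0, so H is positive definite everywhere: convex.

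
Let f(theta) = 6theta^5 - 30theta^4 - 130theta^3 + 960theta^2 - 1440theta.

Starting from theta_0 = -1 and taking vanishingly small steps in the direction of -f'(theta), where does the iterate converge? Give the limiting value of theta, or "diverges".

1

f'(theta) = 30(theta - 4)(theta - 3)(theta - 1)(theta + 4), so f'(-1) = -3600.
Gradient descent moves in the -f' direction, i.e. theta is increasing.
The nearest critical point in that direction is theta = 1, where f'' = 900 > 0 (a local minimum). The iterate converges there.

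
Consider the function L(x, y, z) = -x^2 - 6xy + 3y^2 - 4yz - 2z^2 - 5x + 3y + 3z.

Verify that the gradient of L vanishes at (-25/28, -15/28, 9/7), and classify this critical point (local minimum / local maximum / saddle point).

∇L = (-2x - 6y - 5, -6x + 6y - 4z + 3, -4y - 4z + 3); substituting (-25/28, -15/28, 9/7) gives ∇L = (0, 0, 0), so (-25/28, -15/28, 9/7) is indeed a critical point.
The Hessian is constant: H = [[-2, -6, 0], [-6, 6, -4], [0, -4, -4]].
Leading principal minors: Δ₁ = -2, Δ₂ = -48, Δ₃ = 224.
The minors fit neither the all-positive nor the alternating-sign pattern, so H is indefinite: a saddle point.

saddle point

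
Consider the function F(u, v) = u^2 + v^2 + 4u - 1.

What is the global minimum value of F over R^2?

F(u,v) separates as P(u) + Q(v) − 1, so its minimum is min P + min Q − 1.
P'(u) = 2u + 4 vanishes at u ∈ {-2}; Q'(v) = 2v vanishes at v ∈ {0}.
Local minima of P (where P''>0): P(-2)=-4. Local minima of Q: Q(0)=0.
So the global minimum of F is P(-2) + Q(0) − 1 = -4 + 0 − 1 = -5, attained at (-2, 0).

-5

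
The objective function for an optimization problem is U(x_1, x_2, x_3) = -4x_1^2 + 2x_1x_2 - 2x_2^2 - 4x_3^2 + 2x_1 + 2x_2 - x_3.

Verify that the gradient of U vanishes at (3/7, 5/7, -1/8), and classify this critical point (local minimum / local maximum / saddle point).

local maximum

∇U = (-8x_1 + 2x_2 + 2, 2x_1 - 4x_2 + 2, -8x_3 - 1); substituting (3/7, 5/7, -1/8) gives ∇U = (0, 0, 0), so (3/7, 5/7, -1/8) is indeed a critical point.
The Hessian is constant: H = [[-8, 2, 0], [2, -4, 0], [0, 0, -8]].
Leading principal minors: Δ₁ = -8, Δ₂ = 28, Δ₃ = -224.
The minors alternate sign starting negative (−, +, −), so H is negative definite: a local maximum.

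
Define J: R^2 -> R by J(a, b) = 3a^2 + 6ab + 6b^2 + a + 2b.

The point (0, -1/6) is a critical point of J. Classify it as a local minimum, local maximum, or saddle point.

local minimum

The Hessian of J is constant: H = [[6, 6], [6, 12]].
det(H) = 6·12 − 6² = 36.
det(H) > 0 and tr(H) = 18 > 0, so H is positive definite and the point is a local minimum.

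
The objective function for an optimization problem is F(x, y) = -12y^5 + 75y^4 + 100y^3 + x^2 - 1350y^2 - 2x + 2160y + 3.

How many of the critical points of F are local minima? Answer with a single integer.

2

F separates as a function of x plus a function of y, so ∇F=0 decouples.
∂F/∂x = 2(x - 1) = 0 at x ∈ {1}; ∂F/∂y = -60(y - 4)(y - 3)(y - 1)(y + 3) = 0 at y ∈ {-3, 1, 3, 4}.
The Hessian is diagonal: diag(F_xx, F_yy). Second derivatives: F_xx(1)=2; F_yy(-3)=10080, F_yy(1)=-1440, F_yy(3)=720, F_yy(4)=-1260.
Local minima occur where both diagonal entries positive: (1, -3), (1, 3). Count: 2.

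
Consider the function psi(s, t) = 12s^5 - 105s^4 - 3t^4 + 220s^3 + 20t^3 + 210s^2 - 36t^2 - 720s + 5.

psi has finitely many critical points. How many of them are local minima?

psi separates as a function of s plus a function of t, so ∇psi=0 decouples.
∂psi/∂s = 60(s - 4)(s - 3)(s - 1)(s + 1) = 0 at s ∈ {-1, 1, 3, 4}; ∂psi/∂t = -12t(t - 3)(t - 2) = 0 at t ∈ {0, 2, 3}.
The Hessian is diagonal: diag(psi_ss, psi_tt). Second derivatives: psi_ss(-1)=-2400, psi_ss(1)=720, psi_ss(3)=-480, psi_ss(4)=900; psi_tt(0)=-72, psi_tt(2)=24, psi_tt(3)=-36.
Local minima occur where both diagonal entries positive: (1, 2), (4, 2). Count: 2.

2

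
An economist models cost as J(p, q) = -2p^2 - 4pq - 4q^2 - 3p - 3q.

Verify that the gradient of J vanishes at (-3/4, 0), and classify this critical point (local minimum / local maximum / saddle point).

local maximum

∇J = (-4p - 4q - 3, -4p - 8q - 3); substituting (-3/4, 0) gives ∇J = (0, 0), so (-3/4, 0) is indeed a critical point.
The Hessian of J is constant: H = [[-4, -4], [-4, -8]].
det(H) = (-4)·(-8) − (-4)² = 16.
det(H) > 0 and tr(H) = -12 < 0, so H is negative definite and the point is a local maximum.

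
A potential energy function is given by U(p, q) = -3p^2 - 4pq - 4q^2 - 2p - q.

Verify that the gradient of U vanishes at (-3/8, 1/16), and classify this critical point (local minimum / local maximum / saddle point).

∇U = (-6p - 4q - 2, -4p - 8q - 1); substituting (-3/8, 1/16) gives ∇U = (0, 0), so (-3/8, 1/16) is indeed a critical point.
The Hessian of U is constant: H = [[-6, -4], [-4, -8]].
det(H) = (-6)·(-8) − (-4)² = 32.
det(H) > 0 and tr(H) = -14 < 0, so H is negative definite and the point is a local maximum.

local maximum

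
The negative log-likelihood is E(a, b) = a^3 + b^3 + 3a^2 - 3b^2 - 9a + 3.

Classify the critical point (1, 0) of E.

saddle point

The mixed partial ∂²E/∂a∂b is 0, so the Hessian at any point is diag(E_aa, E_bb) = diag(6(a + 1), 6(b - 1)).
At (1, 0): H = diag(12, -6).
The eigenvalues have opposite signs, so H is indefinite: a saddle point.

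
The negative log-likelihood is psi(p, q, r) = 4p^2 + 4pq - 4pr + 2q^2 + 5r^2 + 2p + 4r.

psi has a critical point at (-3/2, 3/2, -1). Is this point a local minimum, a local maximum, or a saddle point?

The Hessian is constant: H = [[8, 4, -4], [4, 4, 0], [-4, 0, 10]].
Leading principal minors: Δ₁ = 8, Δ₂ = 16, Δ₃ = 96.
All leading minors are positive, so H is positive definite: a local minimum.

local minimum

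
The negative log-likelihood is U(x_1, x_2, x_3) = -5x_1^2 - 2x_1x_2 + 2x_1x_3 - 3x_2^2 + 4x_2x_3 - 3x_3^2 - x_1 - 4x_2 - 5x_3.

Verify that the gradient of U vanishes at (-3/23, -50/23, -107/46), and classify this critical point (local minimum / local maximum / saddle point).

local maximum

∇U = (-10x_1 - 2x_2 + 2x_3 - 1, -2x_1 - 6x_2 + 4x_3 - 4, 2x_1 + 4x_2 - 6x_3 - 5); substituting (-3/23, -50/23, -107/46) gives ∇U = (0, 0, 0), so (-3/23, -50/23, -107/46) is indeed a critical point.
The Hessian is constant: H = [[-10, -2, 2], [-2, -6, 4], [2, 4, -6]].
Leading principal minors: Δ₁ = -10, Δ₂ = 56, Δ₃ = -184.
The minors alternate sign starting negative (−, +, −), so H is negative definite: a local maximum.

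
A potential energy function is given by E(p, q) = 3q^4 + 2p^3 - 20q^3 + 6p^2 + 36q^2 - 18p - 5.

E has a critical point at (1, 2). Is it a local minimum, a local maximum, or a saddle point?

The mixed partial ∂²E/∂p∂q is 0, so the Hessian at any point is diag(E_pp, E_qq) = diag(12(p + 1), 12(3q^2 - 10q + 6)).
At (1, 2): H = diag(24, -24).
The eigenvalues have opposite signs, so H is indefinite: a saddle point.

saddle point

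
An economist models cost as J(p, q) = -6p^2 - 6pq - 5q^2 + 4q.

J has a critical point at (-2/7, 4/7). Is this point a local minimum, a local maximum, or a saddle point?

local maximum

The Hessian of J is constant: H = [[-12, -6], [-6, -10]].
det(H) = (-12)·(-10) − (-6)² = 84.
det(H) > 0 and tr(H) = -22 < 0, so H is negative definite and the point is a local maximum.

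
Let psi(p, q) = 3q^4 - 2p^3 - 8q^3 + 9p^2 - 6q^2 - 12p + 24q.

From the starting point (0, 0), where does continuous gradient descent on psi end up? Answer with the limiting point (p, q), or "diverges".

(1, -1)

psi is separable, so gradient descent decouples: p follows -∂psi/∂p, q follows -∂psi/∂q.
∂psi/∂p = -6(p - 2)(p - 1); at p=0 this is -12, so p increases.
∂psi/∂q = 12(q - 2)(q - 1)(q + 1); at q=0 this is 24, so q decreases.
p converges to its nearest critical value 1 (a local min of the p-part); q converges to -1. The iterate converges to (1, -1).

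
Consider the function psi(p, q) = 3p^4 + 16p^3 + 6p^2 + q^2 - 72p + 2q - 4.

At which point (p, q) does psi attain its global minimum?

psi(p,q) separates as A(p) + B(q) − 4, so its minimum is min A + min B − 4.
A'(p) = 12(p - 1)(p + 2)(p + 3) vanishes at p ∈ {-3, -2, 1}; B'(q) = 2q + 2 vanishes at q ∈ {-1}.
Local minima of A (where A''>0): A(-3)=81, A(1)=-47. Local minima of B: B(-1)=-1.
So the global minimum of psi is A(1) + B(-1) − 4 = -47 − 1 − 4 = -52, attained at (1, -1).

(1, -1)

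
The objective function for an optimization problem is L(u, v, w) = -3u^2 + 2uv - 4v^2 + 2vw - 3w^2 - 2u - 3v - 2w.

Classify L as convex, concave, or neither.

L is quadratic, so its Hessian is the constant matrix H = [[-6, 2, 0], [2, -8, 2], [0, 2, -6]].
Leading principal minors: -6, 44, -240.
Signs alternate −, +, − ⇒ H ≺ 0 ⇒ concave.

concave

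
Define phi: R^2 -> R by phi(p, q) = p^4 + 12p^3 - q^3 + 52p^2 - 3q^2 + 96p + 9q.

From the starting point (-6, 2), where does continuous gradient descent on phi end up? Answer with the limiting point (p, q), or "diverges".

phi is separable, so gradient descent decouples: p follows -∂phi/∂p, q follows -∂phi/∂q.
∂phi/∂p = 4(p + 2)(p + 3)(p + 4); at p=-6 this is -96, so p increases.
∂phi/∂q = -3(q - 1)(q + 3); at q=2 this is -15, so q increases.
The q-coordinate has no critical point in that direction and runs off to infinity.

diverges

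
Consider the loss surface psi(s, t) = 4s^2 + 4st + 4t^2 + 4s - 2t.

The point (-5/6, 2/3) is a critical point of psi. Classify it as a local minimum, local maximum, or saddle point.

The Hessian of psi is constant: H = [[8, 4], [4, 8]].
det(H) = 8·8 − 4² = 48.
det(H) > 0 and tr(H) = 16 > 0, so H is positive definite and the point is a local minimum.

local minimum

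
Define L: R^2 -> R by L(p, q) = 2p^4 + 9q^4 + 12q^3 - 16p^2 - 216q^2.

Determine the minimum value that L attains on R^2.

-1952

L(p,q) separates as A(p) + B(q), so its minimum is min A + min B.
A'(p) = 8p(p - 2)(p + 2) vanishes at p ∈ {-2, 0, 2}; B'(q) = 36q(q - 3)(q + 4) vanishes at q ∈ {-4, 0, 3}.
Local minima of A (where A''>0): A(-2)=-32, A(2)=-32. Local minima of B: B(-4)=-1920, B(3)=-891.
So the global minimum of L is A(-2) + B(-4) = -32 − 1920 = -1952, attained at (-2, -4).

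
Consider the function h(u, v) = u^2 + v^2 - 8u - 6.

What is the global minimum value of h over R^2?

h(u,v) separates as P(u) + Q(v) − 6, so its minimum is min P + min Q − 6.
P'(u) = 2u - 8 vanishes at u ∈ {4}; Q'(v) = 2v vanishes at v ∈ {0}.
Local minima of P (where P''>0): P(4)=-16. Local minima of Q: Q(0)=0.
So the global minimum of h is P(4) + Q(0) − 6 = -16 + 0 − 6 = -22, attained at (4, 0).

-22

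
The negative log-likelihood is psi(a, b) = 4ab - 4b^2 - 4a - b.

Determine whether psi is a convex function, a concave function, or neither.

psi is quadratic, so its Hessian is the constant matrix H = [[0, 4], [4, -8]].
det(H) = -16, tr(H) = -8.
det(H) < 0, so H is indefinite: neither convex nor concave.

neither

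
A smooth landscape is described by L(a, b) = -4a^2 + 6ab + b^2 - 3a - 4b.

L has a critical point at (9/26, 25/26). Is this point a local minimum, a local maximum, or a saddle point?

The Hessian of L is constant: H = [[-8, 6], [6, 2]].
det(H) = (-8)·2 − 6² = -52.
Since det(H) < 0, H is indefinite and the critical point is a saddle point.

saddle point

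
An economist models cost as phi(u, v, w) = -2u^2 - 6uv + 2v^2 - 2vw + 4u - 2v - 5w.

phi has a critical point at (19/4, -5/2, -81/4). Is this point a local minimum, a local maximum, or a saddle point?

The Hessian is constant: H = [[-4, -6, 0], [-6, 4, -2], [0, -2, 0]].
Leading principal minors: Δ₁ = -4, Δ₂ = -52, Δ₃ = 16.
The minors fit neither the all-positive nor the alternating-sign pattern, so H is indefinite: a saddle point.

saddle point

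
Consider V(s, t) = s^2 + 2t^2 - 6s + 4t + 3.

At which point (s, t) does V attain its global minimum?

V(s,t) separates as P(s) + Q(t) + 3, so its minimum is min P + min Q + 3.
P'(s) = 2s - 6 vanishes at s ∈ {3}; Q'(t) = 4(t + 1) vanishes at t ∈ {-1}.
Local minima of P (where P''>0): P(3)=-9. Local minima of Q: Q(-1)=-2.
So the global minimum of V is P(3) + Q(-1) + 3 = -9 − 2 + 3 = -8, attained at (3, -1).

(3, -1)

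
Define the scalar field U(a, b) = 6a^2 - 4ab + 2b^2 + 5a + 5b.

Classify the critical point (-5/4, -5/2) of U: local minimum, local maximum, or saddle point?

The Hessian of U is constant: H = [[12, -4], [-4, 4]].
det(H) = 12·4 − (-4)² = 32.
det(H) > 0 and tr(H) = 16 > 0, so H is positive definite and the point is a local minimum.

local minimum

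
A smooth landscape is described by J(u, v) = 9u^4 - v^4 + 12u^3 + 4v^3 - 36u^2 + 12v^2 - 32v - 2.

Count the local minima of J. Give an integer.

J separates as a function of u plus a function of v, so ∇J=0 decouples.
∂J/∂u = 36u(u - 1)(u + 2) = 0 at u ∈ {-2, 0, 1}; ∂J/∂v = -4(v - 4)(v - 1)(v + 2) = 0 at v ∈ {-2, 1, 4}.
The Hessian is diagonal: diag(J_uu, J_vv). Second derivatives: J_uu(-2)=216, J_uu(0)=-72, J_uu(1)=108; J_vv(-2)=-72, J_vv(1)=36, J_vv(4)=-72.
Local minima occur where both diagonal entries positive: (-2, 1), (1, 1). Count: 2.

2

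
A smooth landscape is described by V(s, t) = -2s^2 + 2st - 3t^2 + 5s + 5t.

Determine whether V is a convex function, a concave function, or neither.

V is quadratic, so its Hessian is the constant matrix H = [[-4, 2], [2, -6]].
det(H) = 20, tr(H) = -10.
det(H) > 0 and tr(H) < 0, so H is negative definite everywhere: concave.

concave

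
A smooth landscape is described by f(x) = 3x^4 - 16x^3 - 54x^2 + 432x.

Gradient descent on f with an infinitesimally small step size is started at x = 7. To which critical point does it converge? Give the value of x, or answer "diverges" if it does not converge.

4

f'(x) = 12(x - 4)(x - 3)(x + 3), so f'(7) = 1440.
Gradient descent moves in the -f' direction, i.e. x is decreasing.
The nearest critical point in that direction is x = 4, where f'' = 84 > 0 (a local minimum). The iterate converges there.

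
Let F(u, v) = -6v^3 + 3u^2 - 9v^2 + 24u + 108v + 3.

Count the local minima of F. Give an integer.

F separates as a function of u plus a function of v, so ∇F=0 decouples.
∂F/∂u = 6(u + 4) = 0 at u ∈ {-4}; ∂F/∂v = -18(v - 2)(v + 3) = 0 at v ∈ {-3, 2}.
The Hessian is diagonal: diag(F_uu, F_vv). Second derivatives: F_uu(-4)=6; F_vv(-3)=90, F_vv(2)=-90.
Local minima occur where both diagonal entries positive: (-4, -3). Count: 1.

1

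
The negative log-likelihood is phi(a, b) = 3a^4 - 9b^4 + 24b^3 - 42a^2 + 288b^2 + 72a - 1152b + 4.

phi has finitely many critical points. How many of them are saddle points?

5

phi separates as a function of a plus a function of b, so ∇phi=0 decouples.
∂phi/∂a = 12(a - 2)(a - 1)(a + 3) = 0 at a ∈ {-3, 1, 2}; ∂phi/∂b = -36(b - 4)(b - 2)(b + 4) = 0 at b ∈ {-4, 2, 4}.
The Hessian is diagonal: diag(phi_aa, phi_bb). Second derivatives: phi_aa(-3)=240, phi_aa(1)=-48, phi_aa(2)=60; phi_bb(-4)=-1728, phi_bb(2)=432, phi_bb(4)=-576.
Saddle points occur where the two diagonal entries have opposite signs: (-3, -4), (-3, 4), (1, 2), (2, -4), (2, 4). Count: 5.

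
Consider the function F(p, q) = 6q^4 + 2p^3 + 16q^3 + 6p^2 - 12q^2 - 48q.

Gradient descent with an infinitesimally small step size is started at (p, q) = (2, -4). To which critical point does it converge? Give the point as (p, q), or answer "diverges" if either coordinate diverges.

(0, -2)

F is separable, so gradient descent decouples: p follows -∂F/∂p, q follows -∂F/∂q.
∂F/∂p = 6p(p + 2); at p=2 this is 48, so p decreases.
∂F/∂q = 24(q - 1)(q + 1)(q + 2); at q=-4 this is -720, so q increases.
p converges to its nearest critical value 0 (a local min of the p-part); q converges to -2. The iterate converges to (0, -2).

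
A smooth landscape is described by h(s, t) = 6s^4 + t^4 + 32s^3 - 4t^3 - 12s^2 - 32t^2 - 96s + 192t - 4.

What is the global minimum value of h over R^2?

h(s,t) separates as P(s) + Q(t) − 4, so its minimum is min P + min Q − 4.
P'(s) = 24(s - 1)(s + 1)(s + 4) vanishes at s ∈ {-4, -1, 1}; Q'(t) = 4(t - 4)(t - 3)(t + 4) vanishes at t ∈ {-4, 3, 4}.
Local minima of P (where P''>0): P(-4)=-320, P(1)=-70. Local minima of Q: Q(-4)=-768, Q(4)=256.
So the global minimum of h is P(-4) + Q(-4) − 4 = -320 − 768 − 4 = -1092, attained at (-4, -4).

-1092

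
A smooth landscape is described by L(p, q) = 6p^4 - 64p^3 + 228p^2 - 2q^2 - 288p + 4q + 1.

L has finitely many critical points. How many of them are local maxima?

L separates as a function of p plus a function of q, so ∇L=0 decouples.
∂L/∂p = 24(p - 4)(p - 3)(p - 1) = 0 at p ∈ {1, 3, 4}; ∂L/∂q = -4(q - 1) = 0 at q ∈ {1}.
The Hessian is diagonal: diag(L_pp, L_qq). Second derivatives: L_pp(1)=144, L_pp(3)=-48, L_pp(4)=72; L_qq(1)=-4.
Local maxima occur where both diagonal entries negative: (3, 1). Count: 1.

1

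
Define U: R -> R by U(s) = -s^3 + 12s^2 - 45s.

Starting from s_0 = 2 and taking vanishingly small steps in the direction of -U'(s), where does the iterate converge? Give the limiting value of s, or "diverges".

3

U'(s) = -3(s - 5)(s - 3), so U'(2) = -9.
Gradient descent moves in the -U' direction, i.e. s is increasing.
The nearest critical point in that direction is s = 3, where U'' = 6 > 0 (a local minimum). The iterate converges there.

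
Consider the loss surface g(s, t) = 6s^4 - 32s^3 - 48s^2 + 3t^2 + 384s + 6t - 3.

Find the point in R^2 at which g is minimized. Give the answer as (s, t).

g(s,t) separates as P(s) + Q(t) − 3, so its minimum is min P + min Q − 3.
P'(s) = 24(s - 4)(s - 2)(s + 2) vanishes at s ∈ {-2, 2, 4}; Q'(t) = 6(t + 1) vanishes at t ∈ {-1}.
Local minima of P (where P''>0): P(-2)=-608, P(4)=256. Local minima of Q: Q(-1)=-3.
So the global minimum of g is P(-2) + Q(-1) − 3 = -608 − 3 − 3 = -614, attained at (-2, -1).

(-2, -1)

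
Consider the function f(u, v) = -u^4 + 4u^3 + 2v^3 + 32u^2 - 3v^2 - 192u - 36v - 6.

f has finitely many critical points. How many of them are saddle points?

3

f separates as a function of u plus a function of v, so ∇f=0 decouples.
∂f/∂u = -4(u - 4)(u - 3)(u + 4) = 0 at u ∈ {-4, 3, 4}; ∂f/∂v = 6(v - 3)(v + 2) = 0 at v ∈ {-2, 3}.
The Hessian is diagonal: diag(f_uu, f_vv). Second derivatives: f_uu(-4)=-224, f_uu(3)=28, f_uu(4)=-32; f_vv(-2)=-30, f_vv(3)=30.
Saddle points occur where the two diagonal entries have opposite signs: (-4, 3), (3, -2), (4, 3). Count: 3.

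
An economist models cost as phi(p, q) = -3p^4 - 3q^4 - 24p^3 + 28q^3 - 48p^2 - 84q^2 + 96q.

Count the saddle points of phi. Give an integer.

4

phi separates as a function of p plus a function of q, so ∇phi=0 decouples.
∂phi/∂p = -12p(p + 2)(p + 4) = 0 at p ∈ {-4, -2, 0}; ∂phi/∂q = -12(q - 4)(q - 2)(q - 1) = 0 at q ∈ {1, 2, 4}.
The Hessian is diagonal: diag(phi_pp, phi_qq). Second derivatives: phi_pp(-4)=-96, phi_pp(-2)=48, phi_pp(0)=-96; phi_qq(1)=-36, phi_qq(2)=24, phi_qq(4)=-72.
Saddle points occur where the two diagonal entries have opposite signs: (-4, 2), (-2, 1), (-2, 4), (0, 2). Count: 4.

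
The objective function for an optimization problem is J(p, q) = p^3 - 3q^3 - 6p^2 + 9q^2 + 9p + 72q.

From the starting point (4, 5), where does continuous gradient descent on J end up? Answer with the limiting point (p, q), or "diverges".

J is separable, so gradient descent decouples: p follows -∂J/∂p, q follows -∂J/∂q.
∂J/∂p = 3(p - 3)(p - 1); at p=4 this is 9, so p decreases.
∂J/∂q = -9(q - 4)(q + 2); at q=5 this is -63, so q increases.
The q-coordinate has no critical point in that direction and runs off to infinity.

diverges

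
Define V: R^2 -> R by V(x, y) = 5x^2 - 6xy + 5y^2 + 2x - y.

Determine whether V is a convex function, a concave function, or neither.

V is quadratic, so its Hessian is the constant matrix H = [[10, -6], [-6, 10]].
det(H) = 64, tr(H) = 20.
det(H) > 0 and tr(H) > 0, so H is positive definite everywhere: convex.

convex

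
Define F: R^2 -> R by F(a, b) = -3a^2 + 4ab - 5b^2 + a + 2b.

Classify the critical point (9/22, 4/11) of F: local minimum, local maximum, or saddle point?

The Hessian of F is constant: H = [[-6, 4], [4, -10]].
det(H) = (-6)·(-10) − 4² = 44.
det(H) > 0 and tr(H) = -16 < 0, so H is negative definite and the point is a local maximum.

local maximum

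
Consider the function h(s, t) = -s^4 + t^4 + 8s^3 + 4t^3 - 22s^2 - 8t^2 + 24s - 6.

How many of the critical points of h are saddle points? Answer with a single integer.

5

h separates as a function of s plus a function of t, so ∇h=0 decouples.
∂h/∂s = -4(s - 3)(s - 2)(s - 1) = 0 at s ∈ {1, 2, 3}; ∂h/∂t = 4t(t - 1)(t + 4) = 0 at t ∈ {-4, 0, 1}.
The Hessian is diagonal: diag(h_ss, h_tt). Second derivatives: h_ss(1)=-8, h_ss(2)=4, h_ss(3)=-8; h_tt(-4)=80, h_tt(0)=-16, h_tt(1)=20.
Saddle points occur where the two diagonal entries have opposite signs: (1, -4), (1, 1), (2, 0), (3, -4), (3, 1). Count: 5.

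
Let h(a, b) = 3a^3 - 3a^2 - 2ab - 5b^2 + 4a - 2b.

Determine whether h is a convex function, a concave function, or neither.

neither

The term 3a^3 is cubic, so the Hessian is not constant.
∂²h/∂a² = 18a - 6, which takes both signs as a varies (negative for sufficiently negative a). A diagonal entry of the Hessian changing sign means the Hessian is neither positive- nor negative-semidefinite on all of R^2.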